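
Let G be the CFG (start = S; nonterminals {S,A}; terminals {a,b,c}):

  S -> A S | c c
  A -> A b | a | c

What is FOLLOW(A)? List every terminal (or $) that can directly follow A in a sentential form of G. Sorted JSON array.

FIRST iteration:
pass 1:
  A via A→a: +{a}
  A via A→c: +{c}
  S via S→A S: +{a,c}
  FIRST(S)={a,c}  FIRST(A)={a,c}
pass 2: — fixpoint
  FIRST(S)={a,c}  FIRST(A)={a,c}

FOLLOW iteration:
initialize: $ ∈ FOLLOW(S)
[1]
  A→A b: FOLLOW(A) ⊇ FIRST(b) = {b}; new: +{b}
  S→A S: FOLLOW(A) ⊇ FIRST(S) = {a,c}; new: +{a,c}
  S: {$}  A: {a,b,c}
[2] (stable)
  S: {$}  A: {a,b,c}

FOLLOW(A) = ["a", "b", "c"]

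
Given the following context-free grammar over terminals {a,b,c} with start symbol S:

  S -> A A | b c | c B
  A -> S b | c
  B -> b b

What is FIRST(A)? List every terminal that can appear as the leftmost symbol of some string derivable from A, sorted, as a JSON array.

Compute FIRST by fixpoint:
iter 1:
  A via A→c: +{c}
  B via B→b b: +{b}
  S via S→A A: +{c}
  S via S→b c: +{b}
  FIRST(S)={b,c}  FIRST(A)={c}  FIRST(B)={b}
iter 2:
  A via A→S b: +{b}
  FIRST(S)={b,c}  FIRST(A)={b,c}  FIRST(B)={b}
iter 3: (stable)
  FIRST(S)={b,c}  FIRST(A)={b,c}  FIRST(B)={b}

FIRST(A) = ["b", "c"]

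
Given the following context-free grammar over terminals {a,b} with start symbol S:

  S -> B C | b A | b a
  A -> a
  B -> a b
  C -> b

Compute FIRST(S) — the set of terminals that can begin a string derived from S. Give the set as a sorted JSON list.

FIRST sets, iterate to fixpoint:
iter 1:
  A via A→a: +{a}
  B via B→a b: +{a}
  C via C→b: +{b}
  S via S→B C: +{a}
  S via S→b A: +{b}
  S: {a,b}  A: {a}  B: {a}  C: {b}
iter 2: done
  S: {a,b}  A: {a}  B: {a}  C: {b}

FIRST(S) = ["a", "b"]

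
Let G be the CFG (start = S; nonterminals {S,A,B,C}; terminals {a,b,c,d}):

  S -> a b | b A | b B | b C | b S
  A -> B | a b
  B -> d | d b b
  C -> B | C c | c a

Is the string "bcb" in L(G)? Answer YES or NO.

Convert to CNF:
  S -> T0 T1 | T1 A | T1 B | T1 C | T1 S
  A -> T0 T1 | T2 X4 | d
  B -> T2 X5 | d
  C -> C T3 | T2 X6 | T3 T0 | d
  T0 -> a
  T1 -> b
  T2 -> d
  T3 -> c
  X4 -> T1 T1
  X5 -> T1 T1
  X6 -> T1 T1

Fill CYK table bottom-up:
  cell(0,0) b: {T1}  orig:{}
  cell(1,1) c: {T3}  orig:{}
  cell(2,2) b: {T1}  orig:{}
  cell(0,1) bc: ∅
  cell(1,2) cb: ∅
  cell(0,2) bcb: ∅

S ∉ T[0,2] ⇒ NO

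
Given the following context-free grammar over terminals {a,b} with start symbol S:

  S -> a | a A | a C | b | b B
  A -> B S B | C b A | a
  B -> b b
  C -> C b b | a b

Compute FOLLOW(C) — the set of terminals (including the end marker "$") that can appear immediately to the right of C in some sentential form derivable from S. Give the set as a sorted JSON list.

Compute FIRST by fixpoint:
pass 1:
  A via A→a: +{a}
  B via B→b b: +{b}
  C via C→a b: +{a}
  S via S→a: +{a}
  S via S→b: +{b}
  FIRST(S)={a,b}  FIRST(A)={a}  FIRST(B)={b}  FIRST(C)={a}
pass 2:
  A via A→B S B: +{b}
  FIRST(S)={a,b}  FIRST(A)={a,b}  FIRST(B)={b}  FIRST(C)={a}
pass 3: (no change)
  FIRST(S)={a,b}  FIRST(A)={a,b}  FIRST(B)={b}  FIRST(C)={a}

FOLLOW sets:
FOLLOW(S) := {$}
round 1:
  A→B S B: FOLLOW(B) ⊇ FIRST(S) = {a,b}; new: +{a,b}
  A→B S B: FOLLOW(S) ⊇ FIRST(B) = {b}; new: +{b}
  A→C b A: FOLLOW(C) ⊇ FIRST(b) = {b}; new: +{b}
  S→a A: FOLLOW(A) ⊇ FOLLOW(S) ⊇ {$,b}; new: +{$,b}
  S→a C: FOLLOW(C) ⊇ FOLLOW(S) ⊇ {$,b}; new: +{$}
  S→b B: FOLLOW(B) ⊇ FOLLOW(S) ⊇ {$,b}; new: +{$}
  S: {$,b}  A: {$,b}  B: {$,a,b}  C: {$,b}
round 2: (no change)
  S: {$,b}  A: {$,b}  B: {$,a,b}  C: {$,b}

FOLLOW(C) = ["$", "b"]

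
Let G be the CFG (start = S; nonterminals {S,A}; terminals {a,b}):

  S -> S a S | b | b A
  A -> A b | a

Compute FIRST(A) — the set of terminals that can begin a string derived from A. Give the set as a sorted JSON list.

FIRST iteration:
iter 1:
  A via A→a: +{a}
  S via S→b: +{b}
  FIRST[S]={b}  FIRST[A]={a}
iter 2: — fixpoint
  FIRST[S]={b}  FIRST[A]={a}

FIRST(A) = ["a"]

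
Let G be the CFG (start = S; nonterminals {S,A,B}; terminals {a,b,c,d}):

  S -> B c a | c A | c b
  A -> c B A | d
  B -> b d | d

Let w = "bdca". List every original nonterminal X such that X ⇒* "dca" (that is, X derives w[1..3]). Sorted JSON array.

CNF form of G:
  S -> B X5 | T0 A | T0 T1
  A -> T0 X4 | d
  B -> T1 T2 | d
  T0 -> c
  T1 -> b
  T2 -> d
  T3 -> a
  X4 -> B A
  X5 -> T0 T3

Fill CYK table bottom-up (cells [i..j] with 1 ≤ i ≤ j ≤ 3 only):
  T[1,1] 'd' = {A,B,T2}  orig:{A,B}
  T[2,2] 'c' = {T0}  orig:{}
  T[3,3] 'a' = {T3}  orig:{}
  T[1,2] 'dc' = ∅
  T[2,3] 'ca' = {X5}  orig:{}
  T[1,3] 'dca' = {S}

Original NTs in T[1,3] deriving "dca": ["S"]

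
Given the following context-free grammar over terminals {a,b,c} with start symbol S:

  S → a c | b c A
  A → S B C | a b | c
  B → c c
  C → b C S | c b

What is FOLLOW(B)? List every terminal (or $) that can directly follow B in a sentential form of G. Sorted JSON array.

FIRST iteration:
round 1:
  A via A→a b: +{a}
  A via A→c: +{c}
  B via B→c c: +{c}
  C via C→b C S: +{b}
  C via C→c b: +{c}
  S via S→a c: +{a}
  S via S→b c A: +{b}
  FIRST[S]={a,b}  FIRST[A]={a,c}  FIRST[B]={c}  FIRST[C]={b,c}
round 2:
  A via A→S B C: +{b}
  FIRST[S]={a,b}  FIRST[A]={a,b,c}  FIRST[B]={c}  FIRST[C]={b,c}
round 3: (no change)
  FIRST[S]={a,b}  FIRST[A]={a,b,c}  FIRST[B]={c}  FIRST[C]={b,c}

FOLLOW iteration:
seed FOLLOW(S) with $
[1]
  A→S B C: FOLLOW(S) ⊇ FIRST(B) = {c}; new: +{c}
  A→S B C: FOLLOW(B) ⊇ FIRST(C) = {b,c}; new: +{b,c}
  C→b C S: FOLLOW(C) ⊇ FIRST(S) = {a,b}; new: +{a,b}
  C→b C S: FOLLOW(S) ⊇ FOLLOW(C) ⊇ {a,b}; new: +{a,b}
  S→b c A: FOLLOW(A) ⊇ FOLLOW(S) ⊇ {$,a,b,c}; new: +{$,a,b,c}
  S: {$,a,b,c}  A: {$,a,b,c}  B: {b,c}  C: {a,b}
[2]
  A→S B C: FOLLOW(C) ⊇ FOLLOW(A) ⊇ {$,a,b,c}; new: +{$,c}
  S: {$,a,b,c}  A: {$,a,b,c}  B: {b,c}  C: {$,a,b,c}
[3] (no change)
  S: {$,a,b,c}  A: {$,a,b,c}  B: {b,c}  C: {$,a,b,c}

FOLLOW(B) = ["b", "c"]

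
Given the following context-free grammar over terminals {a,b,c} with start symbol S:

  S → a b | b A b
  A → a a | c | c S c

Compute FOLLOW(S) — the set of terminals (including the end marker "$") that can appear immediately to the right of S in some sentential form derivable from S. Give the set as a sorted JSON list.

Compute FIRST by fixpoint:
iter 1:
  A via A→a a: +{a}
  A via A→c: +{c}
  S via S→a b: +{a}
  S via S→b A b: +{b}
  FIRST(S)={a,b}  FIRST(A)={a,c}
iter 2: (stable)
  FIRST(S)={a,b}  FIRST(A)={a,c}

FOLLOW iteration:
initialize: $ ∈ FOLLOW(S)
pass 1:
  A→c S c: FOLLOW(S) ⊇ FIRST(c) = {c}; new: +{c}
  S→b A b: FOLLOW(A) ⊇ FIRST(b) = {b}; new: +{b}
  S: {$,c}  A: {b}
pass 2: (stable)
  S: {$,c}  A: {b}

FOLLOW(S) = ["$", "c"]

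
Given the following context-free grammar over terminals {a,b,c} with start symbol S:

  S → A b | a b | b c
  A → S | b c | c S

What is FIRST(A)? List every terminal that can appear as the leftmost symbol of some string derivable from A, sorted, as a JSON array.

FIRST iteration:
pass 1:
  A via A→b c: +{b}
  A via A→c S: +{c}
  S via S→A b: +{b,c}
  S via S→a b: +{a}
  FIRST(S)={a,b,c}  FIRST(A)={b,c}
pass 2:
  A via A→S: +{a}
  FIRST(S)={a,b,c}  FIRST(A)={a,b,c}
pass 3: (no change)
  FIRST(S)={a,b,c}  FIRST(A)={a,b,c}

FIRST(A) = ["a", "b", "c"]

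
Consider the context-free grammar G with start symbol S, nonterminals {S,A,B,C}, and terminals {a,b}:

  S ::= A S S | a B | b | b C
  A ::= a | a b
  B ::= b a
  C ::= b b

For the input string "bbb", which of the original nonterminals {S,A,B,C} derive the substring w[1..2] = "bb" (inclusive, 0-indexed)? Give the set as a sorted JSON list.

CNF form of G:
  S -> A X2 | T0 B | T1 C | b
  A -> T0 T1 | a
  B -> T1 T0
  C -> T1 T1
  T0 -> a
  T1 -> b
  X2 -> S S

CYK fill, restricted to cells inside w[1..2]:
  T[1,1] 'b' = {S,T1}  orig:{S}
  T[2,2] 'b' = {S,T1}  orig:{S}
  T[1,2] 'bb' = {C,X2}  orig:{C}

Original NTs in T[1,2] deriving "bb": ["C"]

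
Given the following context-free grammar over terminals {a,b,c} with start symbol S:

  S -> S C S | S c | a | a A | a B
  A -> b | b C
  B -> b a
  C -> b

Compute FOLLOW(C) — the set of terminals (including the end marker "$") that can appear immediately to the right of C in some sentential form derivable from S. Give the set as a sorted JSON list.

FIRST iteration:
round 1:
  A via A→b: +{b}
  B via B→b a: +{b}
  C via C→b: +{b}
  S via S→a: +{a}
  FIRST[S]={a}  FIRST[A]={b}  FIRST[B]={b}  FIRST[C]={b}
round 2: done
  FIRST[S]={a}  FIRST[A]={b}  FIRST[B]={b}  FIRST[C]={b}

FOLLOW iteration:
FOLLOW(S) := {$}
[1]
  S→S C S: FOLLOW(S) ⊇ FIRST(C) = {b}; new: +{b}
  S→S C S: FOLLOW(C) ⊇ FIRST(S) = {a}; new: +{a}
  S→S c: FOLLOW(S) ⊇ FIRST(c) = {c}; new: +{c}
  S→a A: FOLLOW(A) ⊇ FOLLOW(S) ⊇ {$,b,c}; new: +{$,b,c}
  S→a B: FOLLOW(B) ⊇ FOLLOW(S) ⊇ {$,b,c}; new: +{$,b,c}
  FOLLOW[S]={$,b,c}  FOLLOW[A]={$,b,c}  FOLLOW[B]={$,b,c}  FOLLOW[C]={a}
[2]
  A→b C: FOLLOW(C) ⊇ FOLLOW(A) ⊇ {$,b,c}; new: +{$,b,c}
  FOLLOW[S]={$,b,c}  FOLLOW[A]={$,b,c}  FOLLOW[B]={$,b,c}  FOLLOW[C]={$,a,b,c}
[3] (stable)
  FOLLOW[S]={$,b,c}  FOLLOW[A]={$,b,c}  FOLLOW[B]={$,b,c}  FOLLOW[C]={$,a,b,c}

FOLLOW(C) = ["$", "a", "b", "c"]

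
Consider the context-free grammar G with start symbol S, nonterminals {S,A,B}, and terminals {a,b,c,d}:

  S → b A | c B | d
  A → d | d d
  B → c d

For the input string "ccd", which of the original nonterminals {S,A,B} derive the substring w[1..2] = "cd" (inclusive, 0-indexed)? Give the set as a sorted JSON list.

CNF form of G:
  S -> T1 B | T2 A | d
  A -> T0 T0 | d
  B -> T1 T0
  T0 -> d
  T1 -> c
  T2 -> b

Fill CYK table bottom-up (cells [i..j] with 1 ≤ i ≤ j ≤ 2 only):
  T[1,1] 'c' = {T1}  orig:{}
  T[2,2] 'd' = {A,S,T0}  orig:{A,S}
  T[1,2] 'cd' = {B}

Original NTs in T[1,2] deriving "cd": ["B"]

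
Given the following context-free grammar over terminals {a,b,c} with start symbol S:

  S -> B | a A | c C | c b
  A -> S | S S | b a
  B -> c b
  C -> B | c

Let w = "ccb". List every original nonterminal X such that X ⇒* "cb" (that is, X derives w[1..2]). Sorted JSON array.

Convert to CNF:
  S -> T0 A | T2 C | T2 T1
  A -> S S | T0 A | T1 T0 | T2 C | T2 T1
  B -> T2 T1
  C -> T2 T1 | c
  T0 -> a
  T1 -> b
  T2 -> c

CYK fill, restricted to cells inside w[1..2]:
  cell(1,1) c: {C,T2}  orig:{C}
  cell(2,2) b: {T1}  orig:{}
  cell(1,2) cb: {A,B,C,S}

Original NTs in T[1,2] deriving "cb": ["A", "B", "C", "S"]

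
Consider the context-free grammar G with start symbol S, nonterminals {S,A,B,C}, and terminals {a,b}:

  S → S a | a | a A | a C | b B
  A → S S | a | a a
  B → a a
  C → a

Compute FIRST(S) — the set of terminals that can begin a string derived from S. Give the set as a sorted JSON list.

FIRST sets, iterate to fixpoint:
round 1:
  A via A→a: +{a}
  B via B→a a: +{a}
  C via C→a: +{a}
  S via S→a: +{a}
  S via S→b B: +{b}
  FIRST(S)={a,b}  FIRST(A)={a}  FIRST(B)={a}  FIRST(C)={a}
round 2:
  A via A→S S: +{b}
  FIRST(S)={a,b}  FIRST(A)={a,b}  FIRST(B)={a}  FIRST(C)={a}
round 3: — fixpoint
  FIRST(S)={a,b}  FIRST(A)={a,b}  FIRST(B)={a}  FIRST(C)={a}

FIRST(S) = ["a", "b"]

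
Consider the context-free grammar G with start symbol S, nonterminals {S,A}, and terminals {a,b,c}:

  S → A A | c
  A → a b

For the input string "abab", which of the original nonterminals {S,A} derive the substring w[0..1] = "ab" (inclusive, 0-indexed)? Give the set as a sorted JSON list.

Convert to CNF:
  S -> A A | c
  A -> T0 T1
  T0 -> a
  T1 -> b

Fill CYK table bottom-up — only the sub-triangle for w[0..1]:
  cell(0,0) a: {T0}  orig:{}
  cell(1,1) b: {T1}  orig:{}
  cell(0,1) ab: {A}

Original NTs in T[0,1] deriving "ab": ["A"]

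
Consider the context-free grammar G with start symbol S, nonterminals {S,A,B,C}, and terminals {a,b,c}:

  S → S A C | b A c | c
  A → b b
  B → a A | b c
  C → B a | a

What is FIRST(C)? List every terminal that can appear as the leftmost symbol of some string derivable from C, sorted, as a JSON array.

FIRST iteration:
[1]
  A via A→b b: +{b}
  B via B→a A: +{a}
  B via B→b c: +{b}
  C via C→B a: +{a,b}
  S via S→b A c: +{b}
  S via S→c: +{c}
  S: {b,c}  A: {b}  B: {a,b}  C: {a,b}
[2] done
  S: {b,c}  A: {b}  B: {a,b}  C: {a,b}

FIRST(C) = ["a", "b"]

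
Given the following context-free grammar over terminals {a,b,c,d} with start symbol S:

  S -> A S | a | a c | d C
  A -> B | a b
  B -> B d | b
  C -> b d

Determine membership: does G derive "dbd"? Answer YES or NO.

Convert to CNF:
  S -> A S | T0 C | T1 T3 | a
  A -> B T0 | T1 T2 | b
  B -> B T0 | b
  C -> T2 T0
  T0 -> d
  T1 -> a
  T2 -> b
  T3 -> c

CYK table (by increasing span):
  cell(0,0) d: {T0}  orig:{}
  cell(1,1) b: {A,B,T2}  orig:{A,B}
  cell(2,2) d: {T0}  orig:{}
  cell(0,1) db: ∅
  cell(1,2) bd: {A,B,C}
  cell(0,2) dbd: {S}

S ∈ T[0,2] ⇒ YES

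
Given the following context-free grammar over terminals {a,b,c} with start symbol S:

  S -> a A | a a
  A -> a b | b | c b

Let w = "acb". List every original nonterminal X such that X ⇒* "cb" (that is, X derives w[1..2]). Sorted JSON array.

CNF form of G:
  S -> T0 A | T0 T0
  A -> T0 T1 | T2 T1 | b
  T0 -> a
  T1 -> b
  T2 -> c

CYK fill — only the sub-triangle for w[1..2]:
  [1..1]={T2}  "c"  orig:{}
  [2..2]={A,T1}  "b"  orig:{A}
  [1..2]={A}  "cb"

Original NTs in T[1,2] deriving "cb": ["A"]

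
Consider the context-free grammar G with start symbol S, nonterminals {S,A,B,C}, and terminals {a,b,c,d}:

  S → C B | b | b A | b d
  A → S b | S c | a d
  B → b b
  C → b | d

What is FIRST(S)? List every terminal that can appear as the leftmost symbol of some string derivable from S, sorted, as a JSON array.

FIRST iteration:
[1]
  A via A→a d: +{a}
  B via B→b b: +{b}
  C via C→b: +{b}
  C via C→d: +{d}
  S via S→C B: +{b,d}
  FIRST(S)={b,d}  FIRST(A)={a}  FIRST(B)={b}  FIRST(C)={b,d}
[2]
  A via A→S b: +{b,d}
  FIRST(S)={b,d}  FIRST(A)={a,b,d}  FIRST(B)={b}  FIRST(C)={b,d}
[3] (no change)
  FIRST(S)={b,d}  FIRST(A)={a,b,d}  FIRST(B)={b}  FIRST(C)={b,d}

FIRST(S) = ["b", "d"]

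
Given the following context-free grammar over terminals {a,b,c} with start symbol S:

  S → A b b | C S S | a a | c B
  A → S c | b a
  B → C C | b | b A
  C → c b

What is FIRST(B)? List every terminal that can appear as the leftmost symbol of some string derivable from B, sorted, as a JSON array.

FIRST iteration:
iter 1:
  A via A→b a: +{b}
  B via B→b: +{b}
  C via C→c b: +{c}
  S via S→A b b: +{b}
  S via S→C S S: +{c}
  S via S→a a: +{a}
  FIRST(S)={a,b,c}  FIRST(A)={b}  FIRST(B)={b}  FIRST(C)={c}
iter 2:
  A via A→S c: +{a,c}
  B via B→C C: +{c}
  FIRST(S)={a,b,c}  FIRST(A)={a,b,c}  FIRST(B)={b,c}  FIRST(C)={c}
iter 3: — fixpoint
  FIRST(S)={a,b,c}  FIRST(A)={a,b,c}  FIRST(B)={b,c}  FIRST(C)={c}

FIRST(B) = ["b", "c"]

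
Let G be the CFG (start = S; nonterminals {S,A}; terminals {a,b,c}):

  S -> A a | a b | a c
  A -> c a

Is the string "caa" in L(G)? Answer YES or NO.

Convert to CNF:
  S -> A T1 | T1 T0 | T1 T2
  A -> T0 T1
  T0 -> c
  T1 -> a
  T2 -> b

CYK fill:
  cell(0,0) c: {T0}  orig:{}
  cell(1,1) a: {T1}  orig:{}
  cell(2,2) a: {T1}  orig:{}
  cell(0,1) ca: {A}
  cell(1,2) aa: ∅
  cell(0,2) caa: {S}

S ∈ T[0,2] ⇒ YES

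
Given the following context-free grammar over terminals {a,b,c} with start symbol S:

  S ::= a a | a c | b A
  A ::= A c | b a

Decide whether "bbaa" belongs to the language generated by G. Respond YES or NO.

CNF form of G:
  S -> T1 A | T2 T0 | T2 T2
  A -> A T0 | T1 T2
  T0 -> c
  T1 -> b
  T2 -> a

Fill CYK table bottom-up:
  [0..0]={T1}  "b"  orig:{}
  [1..1]={T1}  "b"  orig:{}
  [2..2]={T2}  "a"  orig:{}
  [3..3]={T2}  "a"  orig:{}
  [0..1]=∅  "bb"
  [1..2]={A}  "ba"
  [2..3]={S}  "aa"
  [0..2]={S}  "bba"
  [1..3]=∅  "baa"
  [0..3]=∅  "bbaa"

S ∉ T[0,3] ⇒ NO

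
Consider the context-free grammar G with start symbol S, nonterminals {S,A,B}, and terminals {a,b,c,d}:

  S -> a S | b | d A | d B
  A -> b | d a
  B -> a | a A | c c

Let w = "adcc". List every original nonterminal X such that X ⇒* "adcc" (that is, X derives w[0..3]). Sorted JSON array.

CNF form of G:
  S -> T0 A | T0 B | T1 S | b
  A -> T0 T1 | b
  B -> T1 A | T2 T2 | a
  T0 -> d
  T1 -> a
  T2 -> c

CYK fill, restricted to cells inside w[0..3]:
  [0..0]={B,T1}  "a"  orig:{B}
  [1..1]={T0}  "d"  orig:{}
  [2..2]={T2}  "c"  orig:{}
  [3..3]={T2}  "c"  orig:{}
  [0..1]=∅  "ad"
  [1..2]=∅  "dc"
  [2..3]={B}  "cc"
  [0..2]=∅  "adc"
  [1..3]={S}  "dcc"
  [0..3]={S}  "adcc"

Original NTs in T[0,3] deriving "adcc": ["S"]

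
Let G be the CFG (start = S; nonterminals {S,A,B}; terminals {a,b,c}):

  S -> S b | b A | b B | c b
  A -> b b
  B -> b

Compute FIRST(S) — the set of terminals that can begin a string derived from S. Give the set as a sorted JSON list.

FIRST sets, iterate to fixpoint:
round 1:
  A via A→b b: +{b}
  B via B→b: +{b}
  S via S→b A: +{b}
  S via S→c b: +{c}
  FIRST(S)={b,c}  FIRST(A)={b}  FIRST(B)={b}
round 2: (no change)
  FIRST(S)={b,c}  FIRST(A)={b}  FIRST(B)={b}

FIRST(S) = ["b", "c"]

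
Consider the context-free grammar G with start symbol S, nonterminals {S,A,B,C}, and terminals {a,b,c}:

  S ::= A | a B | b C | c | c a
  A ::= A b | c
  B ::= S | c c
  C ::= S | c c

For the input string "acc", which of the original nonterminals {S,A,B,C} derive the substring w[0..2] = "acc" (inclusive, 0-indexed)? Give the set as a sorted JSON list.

Convert to CNF:
  S -> A T0 | T0 C | T1 B | T2 T1 | c
  A -> A T0 | c
  B -> A T0 | T0 C | T1 B | T2 T1 | T2 T2 | c
  C -> A T0 | T0 C | T1 B | T2 T1 | T2 T2 | c
  T0 -> b
  T1 -> a
  T2 -> c

CYK fill, restricted to cells inside w[0..2]:
  cell(0,0) a: {T1}  orig:{}
  cell(1,1) c: {A,B,C,S,T2}  orig:{A,B,C,S}
  cell(2,2) c: {A,B,C,S,T2}  orig:{A,B,C,S}
  cell(0,1) ac: {B,C,S}
  cell(1,2) cc: {B,C}
  cell(0,2) acc: {B,C,S}

Original NTs in T[0,2] deriving "acc": ["B", "C", "S"]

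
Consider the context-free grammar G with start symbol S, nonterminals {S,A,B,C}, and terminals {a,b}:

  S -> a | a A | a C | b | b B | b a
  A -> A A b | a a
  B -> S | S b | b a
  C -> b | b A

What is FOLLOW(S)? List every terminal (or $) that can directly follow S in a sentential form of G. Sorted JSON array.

FIRST sets, iterate to fixpoint:
[1]
  A via A→a a: +{a}
  B via B→b a: +{b}
  C via C→b: +{b}
  S via S→a: +{a}
  S via S→b: +{b}
  FIRST(S)={a,b}  FIRST(A)={a}  FIRST(B)={b}  FIRST(C)={b}
[2]
  B via B→S: +{a}
  FIRST(S)={a,b}  FIRST(A)={a}  FIRST(B)={a,b}  FIRST(C)={b}
[3] (no change)
  FIRST(S)={a,b}  FIRST(A)={a}  FIRST(B)={a,b}  FIRST(C)={b}

FOLLOW sets:
FOLLOW(S) := {$}
iter 1:
  A→A A b: FOLLOW(A) ⊇ FIRST(A) = {a}; new: +{a}
  A→A A b: FOLLOW(A) ⊇ FIRST(b) = {b}; new: +{b}
  B→S b: FOLLOW(S) ⊇ FIRST(b) = {b}; new: +{b}
  S→a A: FOLLOW(A) ⊇ FOLLOW(S) ⊇ {$,b}; new: +{$}
  S→a C: FOLLOW(C) ⊇ FOLLOW(S) ⊇ {$,b}; new: +{$,b}
  S→b B: FOLLOW(B) ⊇ FOLLOW(S) ⊇ {$,b}; new: +{$,b}
  FOLLOW(S)={$,b}  FOLLOW(A)={$,a,b}  FOLLOW(B)={$,b}  FOLLOW(C)={$,b}
iter 2: (no change)
  FOLLOW(S)={$,b}  FOLLOW(A)={$,a,b}  FOLLOW(B)={$,b}  FOLLOW(C)={$,b}

FOLLOW(S) = ["$", "b"]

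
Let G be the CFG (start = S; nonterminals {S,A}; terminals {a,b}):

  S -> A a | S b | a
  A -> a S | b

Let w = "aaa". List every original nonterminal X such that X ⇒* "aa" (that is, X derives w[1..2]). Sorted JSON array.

CNF form of G:
  S -> A T0 | S T1 | a
  A -> T0 S | b
  T0 -> a
  T1 -> b

Fill CYK table bottom-up (cells [i..j] with 1 ≤ i ≤ j ≤ 2 only):
  T[1,1] 'a' = {S,T0}  orig:{S}
  T[2,2] 'a' = {S,T0}  orig:{S}
  T[1,2] 'aa' = {A}

Original NTs in T[1,2] deriving "aa": ["A"]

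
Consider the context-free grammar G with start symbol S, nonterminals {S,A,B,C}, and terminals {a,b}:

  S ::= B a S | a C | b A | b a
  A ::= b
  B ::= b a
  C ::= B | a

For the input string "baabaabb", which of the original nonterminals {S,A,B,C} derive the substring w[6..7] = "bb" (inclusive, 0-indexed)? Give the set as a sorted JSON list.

CNF form of G:
  S -> B X2 | T0 A | T0 T1 | T1 C
  A -> b
  B -> T0 T1
  C -> T0 T1 | a
  T0 -> b
  T1 -> a
  X2 -> T1 S

CYK table (by increasing span) (cells [i..j] with 6 ≤ i ≤ j ≤ 7 only):
  T[6,6] 'b' = {A,T0}  orig:{A}
  T[7,7] 'b' = {A,T0}  orig:{A}
  T[6,7] 'bb' = {S}

Original NTs in T[6,7] deriving "bb": ["S"]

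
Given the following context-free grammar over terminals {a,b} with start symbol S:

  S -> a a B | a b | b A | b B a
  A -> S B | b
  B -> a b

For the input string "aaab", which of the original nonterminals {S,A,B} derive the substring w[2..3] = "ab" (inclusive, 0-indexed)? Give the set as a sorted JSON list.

CNF form of G:
  S -> T0 T1 | T0 X2 | T1 A | T1 X3
  A -> S B | b
  B -> T0 T1
  T0 -> a
  T1 -> b
  X2 -> T0 B
  X3 -> B T0

CYK table (by increasing span) — only the sub-triangle for w[2..3]:
  cell(2,2) a: {T0}  orig:{}
  cell(3,3) b: {A,T1}  orig:{A}
  cell(2,3) ab: {B,S}

Original NTs in T[2,3] deriving "ab": ["B", "S"]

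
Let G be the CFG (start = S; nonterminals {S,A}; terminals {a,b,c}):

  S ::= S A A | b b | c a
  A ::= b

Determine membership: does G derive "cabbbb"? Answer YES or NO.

CNF form of G:
  S -> S X3 | T0 T0 | T1 T2
  A -> b
  T0 -> b
  T1 -> c
  T2 -> a
  X3 -> A A

CYK table (by increasing span):
  [0..0]={T1}  "c"  orig:{}
  [1..1]={T2}  "a"  orig:{}
  [2..2]={A,T0}  "b"  orig:{A}
  [3..3]={A,T0}  "b"  orig:{A}
  [4..4]={A,T0}  "b"  orig:{A}
  [5..5]={A,T0}  "b"  orig:{A}
  [0..1]={S}  "ca"
  [1..2]=∅  "ab"
  [2..3]={S,X3}  "bb"  orig:{S}
  [3..4]={S,X3}  "bb"  orig:{S}
  [4..5]={S,X3}  "bb"  orig:{S}
  [0..2]=∅  "cab"
  [1..3]=∅  "abb"
  [2..4]=∅  "bbb"
  [3..5]=∅  "bbb"
  [0..3]={S}  "cabb"
  [1..4]=∅  "abbb"
  [2..5]={S}  "bbbb"
  [0..4]=∅  "cabbb"
  [1..5]=∅  "abbbb"
  [0..5]={S}  "cabbbb"

S ∈ T[0,5] ⇒ YES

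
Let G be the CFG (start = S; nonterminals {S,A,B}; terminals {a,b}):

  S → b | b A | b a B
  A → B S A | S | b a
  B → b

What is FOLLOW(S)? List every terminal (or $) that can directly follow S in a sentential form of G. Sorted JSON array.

FIRST sets, iterate to fixpoint:
round 1:
  A via A→b a: +{b}
  B via B→b: +{b}
  S via S→b: +{b}
  S: {b}  A: {b}  B: {b}
round 2: (no change)
  S: {b}  A: {b}  B: {b}

FOLLOW iteration:
seed FOLLOW(S) with $
[1]
  A→B S A: FOLLOW(B) ⊇ FIRST(S) = {b}; new: +{b}
  A→B S A: FOLLOW(S) ⊇ FIRST(A) = {b}; new: +{b}
  S→b A: FOLLOW(A) ⊇ FOLLOW(S) ⊇ {$,b}; new: +{$,b}
  S→b a B: FOLLOW(B) ⊇ FOLLOW(S) ⊇ {$,b}; new: +{$}
  FOLLOW(S)={$,b}  FOLLOW(A)={$,b}  FOLLOW(B)={$,b}
[2] (stable)
  FOLLOW(S)={$,b}  FOLLOW(A)={$,b}  FOLLOW(B)={$,b}

FOLLOW(S) = ["$", "b"]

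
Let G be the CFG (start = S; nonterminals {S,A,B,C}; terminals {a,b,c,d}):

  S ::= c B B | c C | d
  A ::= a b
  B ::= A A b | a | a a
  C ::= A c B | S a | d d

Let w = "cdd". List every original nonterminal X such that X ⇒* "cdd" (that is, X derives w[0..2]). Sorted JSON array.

Convert to CNF:
  S -> T2 C | T2 X6 | d
  A -> T0 T1
  B -> A X4 | T0 T0 | a
  C -> A X5 | S T0 | T3 T3
  T0 -> a
  T1 -> b
  T2 -> c
  T3 -> d
  X4 -> A T1
  X5 -> T2 B
  X6 -> B B

CYK table (by increasing span) (cells [i..j] with 0 ≤ i ≤ j ≤ 2 only):
  [0..0]={T2}  "c"  orig:{}
  [1..1]={S,T3}  "d"  orig:{S}
  [2..2]={S,T3}  "d"  orig:{S}
  [0..1]=∅  "cd"
  [1..2]={C}  "dd"
  [0..2]={S}  "cdd"

Original NTs in T[0,2] deriving "cdd": ["S"]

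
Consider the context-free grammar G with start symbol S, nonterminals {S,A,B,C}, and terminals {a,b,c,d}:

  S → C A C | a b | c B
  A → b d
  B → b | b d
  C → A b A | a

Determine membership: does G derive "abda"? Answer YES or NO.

CNF form of G:
  S -> C X5 | T2 T0 | T3 B
  A -> T0 T1
  B -> T0 T1 | b
  C -> A X4 | a
  T0 -> b
  T1 -> d
  T2 -> a
  T3 -> c
  X4 -> T0 A
  X5 -> A C

CYK table (by increasing span):
  [0..0]={C,T2}  "a"  orig:{C}
  [1..1]={B,T0}  "b"  orig:{B}
  [2..2]={T1}  "d"  orig:{}
  [3..3]={C,T2}  "a"  orig:{C}
  [0..1]={S}  "ab"
  [1..2]={A,B}  "bd"
  [2..3]=∅  "da"
  [0..2]=∅  "abd"
  [1..3]={X5}  "bda"  orig:{}
  [0..3]={S}  "abda"

S ∈ T[0,3] ⇒ YES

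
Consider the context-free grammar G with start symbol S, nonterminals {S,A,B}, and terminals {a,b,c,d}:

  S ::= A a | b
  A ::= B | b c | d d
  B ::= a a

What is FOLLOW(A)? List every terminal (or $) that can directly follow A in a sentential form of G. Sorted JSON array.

FIRST sets, iterate to fixpoint:
iter 1:
  A via A→b c: +{b}
  A via A→d d: +{d}
  B via B→a a: +{a}
  S via S→A a: +{b,d}
  S: {b,d}  A: {b,d}  B: {a}
iter 2:
  A via A→B: +{a}
  S via S→A a: +{a}
  S: {a,b,d}  A: {a,b,d}  B: {a}
iter 3: (stable)
  S: {a,b,d}  A: {a,b,d}  B: {a}

FOLLOW sets:
FOLLOW(S) := {$}
round 1:
  S→A a: FOLLOW(A) ⊇ FIRST(a) = {a}; new: +{a}
  FOLLOW[S]={$}  FOLLOW[A]={a}  FOLLOW[B]={}
round 2:
  A→B: FOLLOW(B) ⊇ FOLLOW(A) ⊇ {a}; new: +{a}
  FOLLOW[S]={$}  FOLLOW[A]={a}  FOLLOW[B]={a}
round 3: — fixpoint
  FOLLOW[S]={$}  FOLLOW[A]={a}  FOLLOW[B]={a}

FOLLOW(A) = ["a"]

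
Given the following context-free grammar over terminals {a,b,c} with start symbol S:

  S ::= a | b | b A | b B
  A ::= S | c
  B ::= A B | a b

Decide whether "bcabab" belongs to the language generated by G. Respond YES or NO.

Convert to CNF:
  S -> T0 A | T0 B | a | b
  A -> T0 A | T0 B | a | b | c
  B -> A B | T1 T0
  T0 -> b
  T1 -> a

Fill CYK table bottom-up:
  T[0,0] 'b' = {A,S,T0}  orig:{A,S}
  T[1,1] 'c' = {A}
  T[2,2] 'a' = {A,S,T1}  orig:{A,S}
  T[3,3] 'b' = {A,S,T0}  orig:{A,S}
  T[4,4] 'a' = {A,S,T1}  orig:{A,S}
  T[5,5] 'b' = {A,S,T0}  orig:{A,S}
  T[0,1] 'bc' = {A,S}
  T[1,2] 'ca' = ∅
  T[2,3] 'ab' = {B}
  T[3,4] 'ba' = {A,S}
  T[4,5] 'ab' = {B}
  T[0,2] 'bca' = ∅
  T[1,3] 'cab' = {B}
  T[2,4] 'aba' = ∅
  T[3,5] 'bab' = {A,B,S}
  T[0,3] 'bcab' = {A,B,S}
  T[1,4] 'caba' = ∅
  T[2,5] 'abab' = {B}
  T[0,4] 'bcaba' = ∅
  T[1,5] 'cabab' = {B}
  T[0,5] 'bcabab' = {A,B,S}

S ∈ T[0,5] ⇒ YES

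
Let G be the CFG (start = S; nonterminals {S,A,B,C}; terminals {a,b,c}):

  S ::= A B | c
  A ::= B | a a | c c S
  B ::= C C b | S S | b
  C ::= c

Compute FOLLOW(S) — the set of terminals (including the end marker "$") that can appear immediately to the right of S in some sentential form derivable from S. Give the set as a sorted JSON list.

Compute FIRST by fixpoint:
round 1:
  A via A→a a: +{a}
  A via A→c c S: +{c}
  B via B→b: +{b}
  C via C→c: +{c}
  S via S→A B: +{a,c}
  FIRST(S)={a,c}  FIRST(A)={a,c}  FIRST(B)={b}  FIRST(C)={c}
round 2:
  A via A→B: +{b}
  B via B→C C b: +{c}
  B via B→S S: +{a}
  S via S→A B: +{b}
  FIRST(S)={a,b,c}  FIRST(A)={a,b,c}  FIRST(B)={a,b,c}  FIRST(C)={c}
round 3: (no change)
  FIRST(S)={a,b,c}  FIRST(A)={a,b,c}  FIRST(B)={a,b,c}  FIRST(C)={c}

Compute FOLLOW by fixpoint:
FOLLOW(S) := {$}
pass 1:
  B→C C b: FOLLOW(C) ⊇ FIRST(C) = {c}; new: +{c}
  B→C C b: FOLLOW(C) ⊇ FIRST(b) = {b}; new: +{b}
  B→S S: FOLLOW(S) ⊇ FIRST(S) = {a,b,c}; new: +{a,b,c}
  S→A B: FOLLOW(A) ⊇ FIRST(B) = {a,b,c}; new: +{a,b,c}
  S→A B: FOLLOW(B) ⊇ FOLLOW(S) ⊇ {$,a,b,c}; new: +{$,a,b,c}
  S: {$,a,b,c}  A: {a,b,c}  B: {$,a,b,c}  C: {b,c}
pass 2: (no change)
  S: {$,a,b,c}  A: {a,b,c}  B: {$,a,b,c}  C: {b,c}

FOLLOW(S) = ["$", "a", "b", "c"]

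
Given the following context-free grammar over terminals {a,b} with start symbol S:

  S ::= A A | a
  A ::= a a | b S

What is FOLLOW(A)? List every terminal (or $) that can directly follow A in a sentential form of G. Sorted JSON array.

FIRST sets, iterate to fixpoint:
[1]
  A via A→a a: +{a}
  A via A→b S: +{b}
  S via S→A A: +{a,b}
  FIRST(S)={a,b}  FIRST(A)={a,b}
[2] — fixpoint
  FIRST(S)={a,b}  FIRST(A)={a,b}

FOLLOW iteration:
initialize: $ ∈ FOLLOW(S)
[1]
  S→A A: FOLLOW(A) ⊇ FIRST(A) = {a,b}; new: +{a,b}
  S→A A: FOLLOW(A) ⊇ FOLLOW(S) ⊇ {$}; new: +{$}
  FOLLOW(S)={$}  FOLLOW(A)={$,a,b}
[2]
  A→b S: FOLLOW(S) ⊇ FOLLOW(A) ⊇ {$,a,b}; new: +{a,b}
  FOLLOW(S)={$,a,b}  FOLLOW(A)={$,a,b}
[3] (no change)
  FOLLOW(S)={$,a,b}  FOLLOW(A)={$,a,b}

FOLLOW(A) = ["$", "a", "b"]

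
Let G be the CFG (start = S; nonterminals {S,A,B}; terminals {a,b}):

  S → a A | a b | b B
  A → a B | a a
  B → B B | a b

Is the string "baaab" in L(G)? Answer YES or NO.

CNF form of G:
  S -> T0 A | T0 T1 | T1 B
  A -> T0 B | T0 T0
  B -> B B | T0 T1
  T0 -> a
  T1 -> b

CYK table (by increasing span):
  [0..0]={T1}  "b"  orig:{}
  [1..1]={T0}  "a"  orig:{}
  [2..2]={T0}  "a"  orig:{}
  [3..3]={T0}  "a"  orig:{}
  [4..4]={T1}  "b"  orig:{}
  [0..1]=∅  "ba"
  [1..2]={A}  "aa"
  [2..3]={A}  "aa"
  [3..4]={B,S}  "ab"
  [0..2]=∅  "baa"
  [1..3]={S}  "aaa"
  [2..4]={A}  "aab"
  [0..3]=∅  "baaa"
  [1..4]={S}  "aaab"
  [0..4]=∅  "baaab"

S ∉ T[0,4] ⇒ NO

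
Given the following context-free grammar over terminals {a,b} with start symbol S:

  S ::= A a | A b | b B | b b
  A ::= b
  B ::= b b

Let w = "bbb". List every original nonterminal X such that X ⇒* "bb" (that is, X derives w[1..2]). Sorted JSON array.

CNF form of G:
  S -> A T0 | A T1 | T0 B | T0 T0
  A -> b
  B -> T0 T0
  T0 -> b
  T1 -> a

CYK table (by increasing span) — only the sub-triangle for w[1..2]:
  cell(1,1) b: {A,T0}  orig:{A}
  cell(2,2) b: {A,T0}  orig:{A}
  cell(1,2) bb: {B,S}

Original NTs in T[1,2] deriving "bb": ["B", "S"]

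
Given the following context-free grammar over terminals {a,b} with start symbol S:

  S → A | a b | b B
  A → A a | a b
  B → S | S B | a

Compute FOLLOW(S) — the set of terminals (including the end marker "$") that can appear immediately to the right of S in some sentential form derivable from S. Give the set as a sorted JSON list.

FIRST iteration:
iter 1:
  A via A→a b: +{a}
  B via B→a: +{a}
  S via S→A: +{a}
  S via S→b B: +{b}
  FIRST(S)={a,b}  FIRST(A)={a}  FIRST(B)={a}
iter 2:
  B via B→S: +{b}
  FIRST(S)={a,b}  FIRST(A)={a}  FIRST(B)={a,b}
iter 3: (no change)
  FIRST(S)={a,b}  FIRST(A)={a}  FIRST(B)={a,b}

FOLLOW sets:
FOLLOW(S) := {$}
[1]
  A→A a: FOLLOW(A) ⊇ FIRST(a) = {a}; new: +{a}
  B→S B: FOLLOW(S) ⊇ FIRST(B) = {a,b}; new: +{a,b}
  S→A: FOLLOW(A) ⊇ FOLLOW(S) ⊇ {$,a,b}; new: +{$,b}
  S→b B: FOLLOW(B) ⊇ FOLLOW(S) ⊇ {$,a,b}; new: +{$,a,b}
  S: {$,a,b}  A: {$,a,b}  B: {$,a,b}
[2] (no change)
  S: {$,a,b}  A: {$,a,b}  B: {$,a,b}

FOLLOW(S) = ["$", "a", "b"]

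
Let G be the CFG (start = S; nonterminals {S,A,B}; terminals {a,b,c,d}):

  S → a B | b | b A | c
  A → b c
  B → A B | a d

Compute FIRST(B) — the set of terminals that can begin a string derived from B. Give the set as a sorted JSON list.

Compute FIRST by fixpoint:
round 1:
  A via A→b c: +{b}
  B via B→A B: +{b}
  B via B→a d: +{a}
  S via S→a B: +{a}
  S via S→b: +{b}
  S via S→c: +{c}
  S: {a,b,c}  A: {b}  B: {a,b}
round 2: done
  S: {a,b,c}  A: {b}  B: {a,b}

FIRST(B) = ["a", "b"]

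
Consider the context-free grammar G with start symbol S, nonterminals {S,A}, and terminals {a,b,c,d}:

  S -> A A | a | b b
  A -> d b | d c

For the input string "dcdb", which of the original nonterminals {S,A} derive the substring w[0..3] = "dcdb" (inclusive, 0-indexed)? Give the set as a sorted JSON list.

CNF form of G:
  S -> A A | T1 T1 | a
  A -> T0 T1 | T0 T2
  T0 -> d
  T1 -> b
  T2 -> c

Fill CYK table bottom-up — only the sub-triangle for w[0..3]:
  T[0,0] 'd' = {T0}  orig:{}
  T[1,1] 'c' = {T2}  orig:{}
  T[2,2] 'd' = {T0}  orig:{}
  T[3,3] 'b' = {T1}  orig:{}
  T[0,1] 'dc' = {A}
  T[1,2] 'cd' = ∅
  T[2,3] 'db' = {A}
  T[0,2] 'dcd' = ∅
  T[1,3] 'cdb' = ∅
  T[0,3] 'dcdb' = {S}

Original NTs in T[0,3] deriving "dcdb": ["S"]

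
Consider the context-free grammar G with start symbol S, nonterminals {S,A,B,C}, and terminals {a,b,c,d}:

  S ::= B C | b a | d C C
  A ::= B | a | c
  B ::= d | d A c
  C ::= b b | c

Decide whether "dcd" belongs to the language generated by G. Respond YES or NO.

CNF form of G:
  S -> B C | T0 X6 | T2 T3
  A -> T0 X4 | a | c | d
  B -> T0 X5 | d
  C -> T2 T2 | c
  T0 -> d
  T1 -> c
  T2 -> b
  T3 -> a
  X4 -> A T1
  X5 -> A T1
  X6 -> C C

CYK table (by increasing span):
  cell(0,0) d: {A,B,T0}  orig:{A,B}
  cell(1,1) c: {A,C,T1}  orig:{A,C}
  cell(2,2) d: {A,B,T0}  orig:{A,B}
  cell(0,1) dc: {S,X4,X5}  orig:{S}
  cell(1,2) cd: ∅
  cell(0,2) dcd: ∅

S ∉ T[0,2] ⇒ NO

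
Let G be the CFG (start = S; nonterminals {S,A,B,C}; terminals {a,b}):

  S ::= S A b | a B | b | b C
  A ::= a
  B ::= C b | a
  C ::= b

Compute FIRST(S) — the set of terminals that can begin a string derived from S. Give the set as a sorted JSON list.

FIRST sets, iterate to fixpoint:
round 1:
  A via A→a: +{a}
  B via B→a: +{a}
  C via C→b: +{b}
  S via S→a B: +{a}
  S via S→b: +{b}
  S: {a,b}  A: {a}  B: {a}  C: {b}
round 2:
  B via B→C b: +{b}
  S: {a,b}  A: {a}  B: {a,b}  C: {b}
round 3: done
  S: {a,b}  A: {a}  B: {a,b}  C: {b}

FIRST(S) = ["a", "b"]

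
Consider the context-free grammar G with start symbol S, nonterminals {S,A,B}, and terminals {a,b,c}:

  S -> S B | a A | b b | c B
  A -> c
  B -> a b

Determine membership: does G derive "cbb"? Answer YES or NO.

CNF form of G:
  S -> S B | T0 A | T1 T1 | T2 B
  A -> c
  B -> T0 T1
  T0 -> a
  T1 -> b
  T2 -> c

CYK table (by increasing span):
  [0..0]={A,T2}  "c"  orig:{A}
  [1..1]={T1}  "b"  orig:{}
  [2..2]={T1}  "b"  orig:{}
  [0..1]=∅  "cb"
  [1..2]={S}  "bb"
  [0..2]=∅  "cbb"

S ∉ T[0,2] ⇒ NO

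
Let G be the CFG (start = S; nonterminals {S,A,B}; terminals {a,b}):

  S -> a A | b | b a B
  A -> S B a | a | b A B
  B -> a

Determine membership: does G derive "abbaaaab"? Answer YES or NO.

Convert to CNF:
  S -> T0 A | T1 X4 | b
  A -> S X2 | T1 X3 | a
  B -> a
  T0 -> a
  T1 -> b
  X2 -> B T0
  X3 -> A B
  X4 -> T0 B

Fill CYK table bottom-up:
  [0..0]={A,B,T0}  "a"  orig:{A,B}
  [1..1]={S,T1}  "b"  orig:{S}
  [2..2]={S,T1}  "b"  orig:{S}
  [3..3]={A,B,T0}  "a"  orig:{A,B}
  [4..4]={A,B,T0}  "a"  orig:{A,B}
  [5..5]={A,B,T0}  "a"  orig:{A,B}
  [6..6]={A,B,T0}  "a"  orig:{A,B}
  [7..7]={S,T1}  "b"  orig:{S}
  [0..1]=∅  "ab"
  [1..2]=∅  "bb"
  [2..3]=∅  "ba"
  [3..4]={S,X2,X3,X4}  "aa"  orig:{S}
  [4..5]={S,X2,X3,X4}  "aa"  orig:{S}
  [5..6]={S,X2,X3,X4}  "aa"  orig:{S}
  [6..7]=∅  "ab"
  [0..2]=∅  "abb"
  [1..3]=∅  "bba"
  [2..4]={A,S}  "baa"
  [3..5]=∅  "aaa"
  [4..6]=∅  "aaa"
  [5..7]=∅  "aab"
  [0..3]=∅  "abba"
  [1..4]=∅  "bbaa"
  [2..5]={X3}  "baaa"  orig:{}
  [3..6]={A}  "aaaa"
  [4..7]=∅  "aaab"
  [0..4]=∅  "abbaa"
  [1..5]={A}  "bbaaa"
  [2..6]={A}  "baaaa"
  [3..7]=∅  "aaaab"
  [0..5]={S}  "abbaaa"
  [1..6]={X3}  "bbaaaa"  orig:{}
  [2..7]=∅  "baaaab"
  [0..6]=∅  "abbaaaa"
  [1..7]=∅  "bbaaaab"
  [0..7]=∅  "abbaaaab"

S ∉ T[0,7] ⇒ NO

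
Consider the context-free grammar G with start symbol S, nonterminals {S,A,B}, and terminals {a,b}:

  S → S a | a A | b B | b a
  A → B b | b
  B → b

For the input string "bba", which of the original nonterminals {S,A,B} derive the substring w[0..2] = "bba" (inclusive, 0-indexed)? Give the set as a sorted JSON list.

Convert to CNF:
  S -> S T1 | T0 B | T0 T1 | T1 A
  A -> B T0 | b
  B -> b
  T0 -> b
  T1 -> a

CYK table (by increasing span) (cells [i..j] with 0 ≤ i ≤ j ≤ 2 only):
  T[0,0] 'b' = {A,B,T0}  orig:{A,B}
  T[1,1] 'b' = {A,B,T0}  orig:{A,B}
  T[2,2] 'a' = {T1}  orig:{}
  T[0,1] 'bb' = {A,S}
  T[1,2] 'ba' = {S}
  T[0,2] 'bba' = {S}

Original NTs in T[0,2] deriving "bba": ["S"]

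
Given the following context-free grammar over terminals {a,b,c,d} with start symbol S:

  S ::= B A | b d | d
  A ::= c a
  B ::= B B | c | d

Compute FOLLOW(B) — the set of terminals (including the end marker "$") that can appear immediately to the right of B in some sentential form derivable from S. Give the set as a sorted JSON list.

FIRST sets, iterate to fixpoint:
round 1:
  A via A→c a: +{c}
  B via B→c: +{c}
  B via B→d: +{d}
  S via S→B A: +{c,d}
  S via S→b d: +{b}
  FIRST(S)={b,c,d}  FIRST(A)={c}  FIRST(B)={c,d}
round 2: done
  FIRST(S)={b,c,d}  FIRST(A)={c}  FIRST(B)={c,d}

FOLLOW iteration:
initialize: $ ∈ FOLLOW(S)
pass 1:
  B→B B: FOLLOW(B) ⊇ FIRST(B) = {c,d}; new: +{c,d}
  S→B A: FOLLOW(A) ⊇ FOLLOW(S) ⊇ {$}; new: +{$}
  FOLLOW[S]={$}  FOLLOW[A]={$}  FOLLOW[B]={c,d}
pass 2: done
  FOLLOW[S]={$}  FOLLOW[A]={$}  FOLLOW[B]={c,d}

FOLLOW(B) = ["c", "d"]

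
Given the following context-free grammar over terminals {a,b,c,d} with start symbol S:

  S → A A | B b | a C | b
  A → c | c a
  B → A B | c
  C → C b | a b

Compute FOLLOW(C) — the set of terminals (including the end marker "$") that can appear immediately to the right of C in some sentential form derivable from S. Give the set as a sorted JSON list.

Compute FIRST by fixpoint:
iter 1:
  A via A→c: +{c}
  B via B→A B: +{c}
  C via C→a b: +{a}
  S via S→A A: +{c}
  S via S→a C: +{a}
  S via S→b: +{b}
  FIRST(S)={a,b,c}  FIRST(A)={c}  FIRST(B)={c}  FIRST(C)={a}
iter 2: (no change)
  FIRST(S)={a,b,c}  FIRST(A)={c}  FIRST(B)={c}  FIRST(C)={a}

FOLLOW sets:
seed FOLLOW(S) with $
round 1:
  B→A B: FOLLOW(A) ⊇ FIRST(B) = {c}; new: +{c}
  C→C b: FOLLOW(C) ⊇ FIRST(b) = {b}; new: +{b}
  S→A A: FOLLOW(A) ⊇ FOLLOW(S) ⊇ {$}; new: +{$}
  S→B b: FOLLOW(B) ⊇ FIRST(b) = {b}; new: +{b}
  S→a C: FOLLOW(C) ⊇ FOLLOW(S) ⊇ {$}; new: +{$}
  FOLLOW(S)={$}  FOLLOW(A)={$,c}  FOLLOW(B)={b}  FOLLOW(C)={$,b}
round 2: (no change)
  FOLLOW(S)={$}  FOLLOW(A)={$,c}  FOLLOW(B)={b}  FOLLOW(C)={$,b}

FOLLOW(C) = ["$", "b"]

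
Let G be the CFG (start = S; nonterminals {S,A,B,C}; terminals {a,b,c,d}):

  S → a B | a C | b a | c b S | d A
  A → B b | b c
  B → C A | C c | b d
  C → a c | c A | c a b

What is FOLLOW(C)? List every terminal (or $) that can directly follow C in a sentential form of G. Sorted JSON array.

FIRST iteration:
round 1:
  A via A→b c: +{b}
  B via B→b d: +{b}
  C via C→a c: +{a}
  C via C→c A: +{c}
  S via S→a B: +{a}
  S via S→b a: +{b}
  S via S→c b S: +{c}
  S via S→d A: +{d}
  S: {a,b,c,d}  A: {b}  B: {b}  C: {a,c}
round 2:
  B via B→C A: +{a,c}
  S: {a,b,c,d}  A: {b}  B: {a,b,c}  C: {a,c}
round 3:
  A via A→B b: +{a,c}
  S: {a,b,c,d}  A: {a,b,c}  B: {a,b,c}  C: {a,c}
round 4: done
  S: {a,b,c,d}  A: {a,b,c}  B: {a,b,c}  C: {a,c}

FOLLOW sets:
FOLLOW(S) := {$}
[1]
  A→B b: FOLLOW(B) ⊇ FIRST(b) = {b}; new: +{b}
  B→C A: FOLLOW(C) ⊇ FIRST(A) = {a,b,c}; new: +{a,b,c}
  B→C A: FOLLOW(A) ⊇ FOLLOW(B) ⊇ {b}; new: +{b}
  C→c A: FOLLOW(A) ⊇ FOLLOW(C) ⊇ {a,b,c}; new: +{a,c}
  S→a B: FOLLOW(B) ⊇ FOLLOW(S) ⊇ {$}; new: +{$}
  S→a C: FOLLOW(C) ⊇ FOLLOW(S) ⊇ {$}; new: +{$}
  S→d A: FOLLOW(A) ⊇ FOLLOW(S) ⊇ {$}; new: +{$}
  FOLLOW(S)={$}  FOLLOW(A)={$,a,b,c}  FOLLOW(B)={$,b}  FOLLOW(C)={$,a,b,c}
[2] done
  FOLLOW(S)={$}  FOLLOW(A)={$,a,b,c}  FOLLOW(B)={$,b}  FOLLOW(C)={$,a,b,c}

FOLLOW(C) = ["$", "a", "b", "c"]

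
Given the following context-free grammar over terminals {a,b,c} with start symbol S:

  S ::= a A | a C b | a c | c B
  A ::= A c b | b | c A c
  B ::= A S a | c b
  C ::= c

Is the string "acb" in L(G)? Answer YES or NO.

CNF form of G:
  S -> T0 B | T2 A | T2 T0 | T2 X6
  A -> A X3 | T0 X4 | b
  B -> A X5 | T0 T1
  C -> c
  T0 -> c
  T1 -> b
  T2 -> a
  X3 -> T0 T1
  X4 -> A T0
  X5 -> S T2
  X6 -> C T1

Fill CYK table bottom-up:
  cell(0,0) a: {T2}  orig:{}
  cell(1,1) c: {C,T0}  orig:{C}
  cell(2,2) b: {A,T1}  orig:{A}
  cell(0,1) ac: {S}
  cell(1,2) cb: {B,X3,X6}  orig:{B}
  cell(0,2) acb: {S}

S ∈ T[0,2] ⇒ YES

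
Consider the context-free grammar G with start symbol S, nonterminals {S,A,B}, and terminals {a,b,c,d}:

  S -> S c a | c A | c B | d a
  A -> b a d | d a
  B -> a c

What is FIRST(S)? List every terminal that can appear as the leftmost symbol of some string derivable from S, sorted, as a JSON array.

FIRST sets, iterate to fixpoint:
[1]
  A via A→b a d: +{b}
  A via A→d a: +{d}
  B via B→a c: +{a}
  S via S→c A: +{c}
  S via S→d a: +{d}
  FIRST[S]={c,d}  FIRST[A]={b,d}  FIRST[B]={a}
[2] (no change)
  FIRST[S]={c,d}  FIRST[A]={b,d}  FIRST[B]={a}

FIRST(S) = ["c", "d"]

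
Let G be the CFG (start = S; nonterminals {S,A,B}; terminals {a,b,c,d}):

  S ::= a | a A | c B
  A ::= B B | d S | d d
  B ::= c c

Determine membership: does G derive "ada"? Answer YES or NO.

Convert to CNF:
  S -> T1 B | T2 A | a
  A -> B B | T0 S | T0 T0
  B -> T1 T1
  T0 -> d
  T1 -> c
  T2 -> a

CYK fill:
  cell(0,0) a: {S,T2}  orig:{S}
  cell(1,1) d: {T0}  orig:{}
  cell(2,2) a: {S,T2}  orig:{S}
  cell(0,1) ad: ∅
  cell(1,2) da: {A}
  cell(0,2) ada: {S}

S ∈ T[0,2] ⇒ YES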